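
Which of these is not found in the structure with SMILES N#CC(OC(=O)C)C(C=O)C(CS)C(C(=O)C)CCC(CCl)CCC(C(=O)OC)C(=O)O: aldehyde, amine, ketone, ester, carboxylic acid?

amine

aldehyde: present (CH(CHO) — pendant –CHO: carbonyl C bonded to C and H → aldehyde).
carboxylic acid: present (COOH — –COOH: carbonyl C bonded to –OH and C → carboxylic acid (the –OH is not a separate alcohol)).
ketone: present (CH(COCH3) — pendant –COCH3: carbonyl C bonded to two carbons → ketone).
ester: present (CH(OCOCH3) — pendant –OC(=O)CH3: an acyloxy group → ester).
amine: no segment matches this pattern.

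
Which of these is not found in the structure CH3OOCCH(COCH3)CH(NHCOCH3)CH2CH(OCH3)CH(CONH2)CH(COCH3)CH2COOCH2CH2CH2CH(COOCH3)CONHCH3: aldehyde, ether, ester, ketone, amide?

amide: present (CH(NHCOCH3) — pendant –NHC(=O)CH3: N bonded to a carbonyl → amide (not amine)).
ketone: present (CH(COCH3) — pendant –COCH3: carbonyl C bonded to two carbons → ketone).
ester: present (CH3OOC — CH3O–C(=O)–: carbonyl C bonded to C and to –OCH3 → ester (not ketone + ether)).
ether: present (CH(OCH3) — pendant –OCH3: C–O–C with sp³ C, no adjacent C=O → ether).
aldehyde: absent. In CH(COCH3), the carbonyl carbon is bonded to two carbons, so it is a ketone, not an aldehyde.

aldehyde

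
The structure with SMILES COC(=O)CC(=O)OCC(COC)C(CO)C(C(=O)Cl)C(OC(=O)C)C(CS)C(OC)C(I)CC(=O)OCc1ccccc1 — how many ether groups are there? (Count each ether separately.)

Working along the chain:
  CH3OOC: CH3O–C(=O)–: carbonyl C bonded to C and to –OCH3 → ester (not ketone + ether).
  CH2COOCH2: –C(=O)–O–C with C on the carbonyl side → ester.
  CH(CH2OCH3): pendant –CH2OCH3: C–O–C linkage → ether.
  CH(CH2OH): pendant –CH2OH on an sp³ backbone C → alcohol.
  CH(COCl): pendant –C(=O)X: carbonyl C bonded to C and halogen → acyl halide.
  CH(OCOCH3): pendant –OC(=O)CH3: an acyloxy group → ester.
  CH(CH2SH): pendant –CH2SH → thiol.
  CH(OCH3): pendant –OCH3: C–O–C with sp³ C, no adjacent C=O → ether.
  CH(I): halogen on an sp³ carbon → alkyl halide.
  CH2COOCH2: –C(=O)–O–C with C on the carbonyl side → ester.
  C6H5: –C6H5 phenyl ring → arene.
Ether appears at: CH(CH2OCH3), CH(OCH3) → 2.

2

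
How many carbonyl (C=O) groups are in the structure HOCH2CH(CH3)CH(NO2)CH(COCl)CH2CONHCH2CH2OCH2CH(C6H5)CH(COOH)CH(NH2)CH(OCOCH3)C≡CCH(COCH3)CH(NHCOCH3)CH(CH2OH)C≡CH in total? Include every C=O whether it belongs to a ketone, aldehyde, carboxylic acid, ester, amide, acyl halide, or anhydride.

6

CH(COCl): acyl halide, 1 C=O (running total 1).
CH2CONHCH2: amide, 1 C=O (running total 2).
CH(COOH): carboxylic acid, 1 C=O (running total 3).
CH(OCOCH3): ester, 1 C=O (running total 4).
CH(COCH3): ketone, 1 C=O (running total 5).
CH(NHCOCH3): amide, 1 C=O (running total 6).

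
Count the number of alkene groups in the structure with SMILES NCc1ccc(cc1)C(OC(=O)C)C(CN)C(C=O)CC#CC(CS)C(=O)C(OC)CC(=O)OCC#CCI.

–NH2 on an sp³ carbon with no adjacent C=O → amine.
para-disubstituted benzene ring → arene.
pendant –OC(=O)CH3: an acyloxy group → ester.
pendant –CH2NH2: N on sp³ C, no adjacent C=O → amine.
pendant –CHO: carbonyl C bonded to C and H → aldehyde.
C≡C triple bond → alkyne.
pendant –CH2SH → thiol.
–C(=O)– with carbon on both sides → ketone.
pendant –OCH3: C–O–C with sp³ C, no adjacent C=O → ether.
–C(=O)–O–C with C on the carbonyl side → ester.
C≡C triple bond → alkyne.
halogen on an sp³ carbon → alkyl halide.
No segment is a alkene: C6H4 is arene, not alkene; C≡C is alkyne, not alkene; C≡C is alkyne, not alkene. → 0.

0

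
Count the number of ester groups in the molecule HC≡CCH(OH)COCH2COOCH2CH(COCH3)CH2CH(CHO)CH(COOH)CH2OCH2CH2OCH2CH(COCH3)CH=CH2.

1

Taking each segment in turn:
  HC≡C: C≡C triple bond → alkyne.
  CH(OH): –OH on an sp³ carbon → alcohol (secondary).
  CO: –C(=O)– with carbon on both sides → ketone.
  CH2COOCH2: –C(=O)–O–C with C on the carbonyl side → ester.
  CH(COCH3): pendant –COCH3: carbonyl C bonded to two carbons → ketone.
  CH(CHO): pendant –CHO: carbonyl C bonded to C and H → aldehyde.
  CH(COOH): pendant –COOH: carbonyl C bonded to C and –OH → carboxylic acid.
  CH2OCH2: C–O–C with sp³ carbons on both sides and no adjacent C=O → ether.
  CH2OCH2: C–O–C with sp³ carbons on both sides and no adjacent C=O → ether.
  CH(COCH3): pendant –COCH3: carbonyl C bonded to two carbons → ketone.
  CH=CH2: C=C double bond → alkene.
Ester appears at: CH2COOCH2 → 1.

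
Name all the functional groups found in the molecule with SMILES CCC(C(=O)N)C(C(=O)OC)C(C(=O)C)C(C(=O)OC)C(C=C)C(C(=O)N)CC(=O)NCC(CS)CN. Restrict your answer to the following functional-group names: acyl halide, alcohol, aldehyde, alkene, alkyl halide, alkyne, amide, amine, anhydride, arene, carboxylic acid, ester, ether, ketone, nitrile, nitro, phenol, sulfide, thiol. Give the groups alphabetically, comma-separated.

pendant –CONH2: carbonyl C bonded to C and N → amide.
pendant –COOCH3: carbonyl C bonded to C and –OCH3 → ester.
pendant –COCH3: carbonyl C bonded to two carbons → ketone.
pendant –COOCH3: carbonyl C bonded to C and –OCH3 → ester.
pendant –CH=CH2: C=C double bond → alkene.
pendant –CONH2: carbonyl C bonded to C and N → amide.
–C(=O)–N– linkage → amide (the N is not an amine).
pendant –CH2SH → thiol.
–NH2 on an sp³ carbon with no adjacent C=O → amine.

alkene, amide, amine, ester, ketone, thiol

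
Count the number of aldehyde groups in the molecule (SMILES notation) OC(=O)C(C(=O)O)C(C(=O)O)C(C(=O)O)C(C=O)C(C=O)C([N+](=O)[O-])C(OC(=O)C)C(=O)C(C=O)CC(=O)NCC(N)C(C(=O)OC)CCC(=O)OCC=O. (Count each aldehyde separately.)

–COOH: carbonyl C bonded to –OH and C → carboxylic acid (the –OH is not a separate alcohol).
pendant –COOH: carbonyl C bonded to C and –OH → carboxylic acid.
pendant –COOH: carbonyl C bonded to C and –OH → carboxylic acid.
pendant –COOH: carbonyl C bonded to C and –OH → carboxylic acid.
pendant –CHO: carbonyl C bonded to C and H → aldehyde.
pendant –CHO: carbonyl C bonded to C and H → aldehyde.
–NO2 on an sp³ carbon → nitro (the N=O is not a carbonyl).
pendant –OC(=O)CH3: an acyloxy group → ester.
–C(=O)– with carbon on both sides → ketone.
pendant –CHO: carbonyl C bonded to C and H → aldehyde.
–C(=O)–N– linkage → amide (the N is not an amine).
–NH2 on an sp³ carbon with no adjacent C=O → amine.
pendant –COOCH3: carbonyl C bonded to C and –OCH3 → ester.
–C(=O)–O–C with C on the carbonyl side → ester.
terminal –CHO: carbonyl C bonded to H and C → aldehyde.
Aldehyde appears at: CH(CHO), CH(CHO), CH(CHO), CHO → 4.

4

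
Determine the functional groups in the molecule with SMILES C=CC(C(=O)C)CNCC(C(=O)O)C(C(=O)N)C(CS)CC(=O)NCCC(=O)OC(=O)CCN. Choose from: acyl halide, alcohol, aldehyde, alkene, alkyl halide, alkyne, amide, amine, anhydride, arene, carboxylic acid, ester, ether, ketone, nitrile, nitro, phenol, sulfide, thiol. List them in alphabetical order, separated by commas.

alkene, amide, amine, anhydride, carboxylic acid, ketone, thiol

C=C double bond → alkene.
pendant –COCH3: carbonyl C bonded to two carbons → ketone.
C–N–C with sp³ carbons and no adjacent C=O → amine (secondary).
pendant –COOH: carbonyl C bonded to C and –OH → carboxylic acid.
pendant –CONH2: carbonyl C bonded to C and N → amide.
pendant –CH2SH → thiol.
–C(=O)–N– linkage → amide (the N is not an amine).
two acyl groups sharing one oxygen, –C(=O)–O–C(=O)– → anhydride.
–NH2 on an sp³ carbon with no adjacent C=O → amine.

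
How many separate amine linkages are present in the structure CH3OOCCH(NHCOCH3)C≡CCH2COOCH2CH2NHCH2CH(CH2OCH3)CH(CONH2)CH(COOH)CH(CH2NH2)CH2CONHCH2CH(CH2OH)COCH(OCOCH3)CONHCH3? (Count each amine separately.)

CH3O–C(=O)–: carbonyl C bonded to C and to –OCH3 → ester (not ketone + ether).
pendant –NHC(=O)CH3: N bonded to a carbonyl → amide (not amine).
C≡C triple bond → alkyne.
–C(=O)–O–C with C on the carbonyl side → ester.
C–N–C with sp³ carbons and no adjacent C=O → amine (secondary).
pendant –CH2OCH3: C–O–C linkage → ether.
pendant –CONH2: carbonyl C bonded to C and N → amide.
pendant –COOH: carbonyl C bonded to C and –OH → carboxylic acid.
pendant –CH2NH2: N on sp³ C, no adjacent C=O → amine.
–C(=O)–N– linkage → amide (the N is not an amine).
pendant –CH2OH on an sp³ backbone C → alcohol.
–C(=O)– with carbon on both sides → ketone.
pendant –OC(=O)CH3: an acyloxy group → ester.
–C(=O)NHCH3: carbonyl C bonded to C and to N → amide (the N is not an amine).
Amine appears at: CH2NHCH2, CH(CH2NH2) → 2.

2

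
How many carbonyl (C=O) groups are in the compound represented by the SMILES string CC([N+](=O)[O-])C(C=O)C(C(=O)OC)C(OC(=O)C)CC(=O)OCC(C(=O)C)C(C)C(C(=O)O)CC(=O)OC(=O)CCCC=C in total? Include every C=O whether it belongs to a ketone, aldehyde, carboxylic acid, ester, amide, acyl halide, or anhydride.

8

CH(CHO): aldehyde, 1 C=O (running total 1).
CH(COOCH3): ester, 1 C=O (running total 2).
CH(OCOCH3): ester, 1 C=O (running total 3).
CH2COOCH2: ester, 1 C=O (running total 4).
CH(COCH3): ketone, 1 C=O (running total 5).
CH(COOH): carboxylic acid, 1 C=O (running total 6).
CH2CO-O-COCH2: anhydride, 2 C=O (running total 8).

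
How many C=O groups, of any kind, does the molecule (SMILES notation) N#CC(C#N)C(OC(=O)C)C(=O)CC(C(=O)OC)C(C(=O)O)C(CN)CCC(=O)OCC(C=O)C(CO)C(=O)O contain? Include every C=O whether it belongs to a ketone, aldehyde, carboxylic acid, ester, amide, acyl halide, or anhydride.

CH(OCOCH3): ester, 1 C=O (running total 1).
CO: ketone, 1 C=O (running total 2).
CH(COOCH3): ester, 1 C=O (running total 3).
CH(COOH): carboxylic acid, 1 C=O (running total 4).
CH2COOCH2: ester, 1 C=O (running total 5).
CH(CHO): aldehyde, 1 C=O (running total 6).
COOH: carboxylic acid, 1 C=O (running total 7).

7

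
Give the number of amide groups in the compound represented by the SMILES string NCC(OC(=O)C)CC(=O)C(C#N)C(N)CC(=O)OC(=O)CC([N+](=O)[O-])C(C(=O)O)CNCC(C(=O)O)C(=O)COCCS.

Taking each segment in turn:
  H2NCH2: –NH2 on an sp³ carbon with no adjacent C=O → amine.
  CH(OCOCH3): pendant –OC(=O)CH3: an acyloxy group → ester.
  CO: –C(=O)– with carbon on both sides → ketone.
  CH(CN): pendant –C≡N: nitrile.
  CH(NH2): –NH2 on an sp³ carbon with no adjacent C=O → amine.
  CH2CO-O-COCH2: two acyl groups sharing one oxygen, –C(=O)–O–C(=O)– → anhydride.
  CH(NO2): –NO2 on an sp³ carbon → nitro (the N=O is not a carbonyl).
  CH(COOH): pendant –COOH: carbonyl C bonded to C and –OH → carboxylic acid.
  CH2NHCH2: C–N–C with sp³ carbons and no adjacent C=O → amine (secondary).
  CH(COOH): pendant –COOH: carbonyl C bonded to C and –OH → carboxylic acid.
  CO: –C(=O)– with carbon on both sides → ketone.
  CH2OCH2: C–O–C with sp³ carbons on both sides and no adjacent C=O → ether.
  CH2SH: –SH on an sp³ carbon → thiol.
No segment is a amide: H2NCH2 is amine, not amide; CH(NH2) is amine, not amide; CH2NHCH2 is amine, not amide. → 0.

0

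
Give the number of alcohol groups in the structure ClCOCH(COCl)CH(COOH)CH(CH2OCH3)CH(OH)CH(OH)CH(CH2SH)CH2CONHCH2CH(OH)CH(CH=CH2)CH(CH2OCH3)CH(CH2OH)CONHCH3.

4

Taking each segment in turn:
  ClCO: –C(=O)Cl: carbonyl C bonded to C and to a halogen → acyl halide (not alkyl halide).
  CH(COCl): pendant –C(=O)X: carbonyl C bonded to C and halogen → acyl halide.
  CH(COOH): pendant –COOH: carbonyl C bonded to C and –OH → carboxylic acid.
  CH(CH2OCH3): pendant –CH2OCH3: C–O–C linkage → ether.
  CH(OH): –OH on an sp³ carbon → alcohol (secondary).
  CH(OH): –OH on an sp³ carbon → alcohol (secondary).
  CH(CH2SH): pendant –CH2SH → thiol.
  CH2CONHCH2: –C(=O)–N– linkage → amide (the N is not an amine).
  CH(OH): –OH on an sp³ carbon → alcohol (secondary).
  CH(CH=CH2): pendant –CH=CH2: C=C double bond → alkene.
  CH(CH2OCH3): pendant –CH2OCH3: C–O–C linkage → ether.
  CH(CH2OH): pendant –CH2OH on an sp³ backbone C → alcohol.
  CONHCH3: –C(=O)NHCH3: carbonyl C bonded to C and to N → amide (the N is not an amine).
Alcohol appears at: CH(OH), CH(OH), CH(OH), CH(CH2OH) → 4.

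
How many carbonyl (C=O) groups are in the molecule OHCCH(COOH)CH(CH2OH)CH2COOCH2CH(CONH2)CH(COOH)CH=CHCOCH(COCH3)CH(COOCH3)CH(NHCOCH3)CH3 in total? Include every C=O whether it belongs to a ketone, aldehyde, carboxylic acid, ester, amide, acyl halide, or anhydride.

OHC: aldehyde, 1 C=O (running total 1).
CH(COOH): carboxylic acid, 1 C=O (running total 2).
CH2COOCH2: ester, 1 C=O (running total 3).
CH(CONH2): amide, 1 C=O (running total 4).
CH(COOH): carboxylic acid, 1 C=O (running total 5).
CO: ketone, 1 C=O (running total 6).
CH(COCH3): ketone, 1 C=O (running total 7).
CH(COOCH3): ester, 1 C=O (running total 8).
CH(NHCOCH3): amide, 1 C=O (running total 9).

9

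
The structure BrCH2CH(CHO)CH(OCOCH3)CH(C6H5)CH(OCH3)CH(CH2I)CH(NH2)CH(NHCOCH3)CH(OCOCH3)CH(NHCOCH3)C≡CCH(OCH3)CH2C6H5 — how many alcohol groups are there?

0

halogen on an sp³ carbon → alkyl halide.
pendant –CHO: carbonyl C bonded to C and H → aldehyde.
pendant –OC(=O)CH3: an acyloxy group → ester.
pendant –C6H5: benzene ring → arene.
pendant –OCH3: C–O–C with sp³ C, no adjacent C=O → ether.
pendant –CH2X: halogen on sp³ carbon → alkyl halide.
–NH2 on an sp³ carbon with no adjacent C=O → amine.
pendant –NHC(=O)CH3: N bonded to a carbonyl → amide (not amine).
pendant –OC(=O)CH3: an acyloxy group → ester.
pendant –NHC(=O)CH3: N bonded to a carbonyl → amide (not amine).
C≡C triple bond → alkyne.
pendant –OCH3: C–O–C with sp³ C, no adjacent C=O → ether.
–C6H5 phenyl ring → arene.
No segment is a alcohol: CH(CHO) is aldehyde, not alcohol; CH(OCH3) is ether, not alcohol; CH(OCH3) is ether, not alcohol. → 0.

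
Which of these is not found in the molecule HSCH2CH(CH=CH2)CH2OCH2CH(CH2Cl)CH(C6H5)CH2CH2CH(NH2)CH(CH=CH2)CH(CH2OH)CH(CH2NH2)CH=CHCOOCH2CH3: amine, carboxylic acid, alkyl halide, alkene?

amine: present (CH(NH2) — –NH2 on an sp³ carbon with no adjacent C=O → amine).
alkyl halide: present (CH(CH2Cl) — pendant –CH2X: halogen on sp³ carbon → alkyl halide).
alkene: present (CH(CH=CH2) — pendant –CH=CH2: C=C double bond → alkene).
carboxylic acid: absent. In COOCH2CH3, the acyl oxygen is bonded to carbon (–O–C), not to H, so this is an ester.

carboxylic acid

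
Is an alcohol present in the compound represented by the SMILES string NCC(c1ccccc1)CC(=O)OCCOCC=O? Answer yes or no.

no

Taking each segment in turn:
  H2NCH2: –NH2 on an sp³ carbon with no adjacent C=O → amine.
  CH(C6H5): pendant –C6H5: benzene ring → arene.
  CH2COOCH2: –C(=O)–O–C with C on the carbonyl side → ester.
  CH2OCH2: C–O–C with sp³ carbons on both sides and no adjacent C=O → ether.
  CHO: terminal –CHO: carbonyl C bonded to H and C → aldehyde.
The groups actually present are: aldehyde, amine, arene, ester, ether.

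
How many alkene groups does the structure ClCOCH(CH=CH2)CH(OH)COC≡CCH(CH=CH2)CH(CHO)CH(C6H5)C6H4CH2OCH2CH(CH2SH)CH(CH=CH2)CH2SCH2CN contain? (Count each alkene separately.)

3

–C(=O)Cl: carbonyl C bonded to C and to a halogen → acyl halide (not alkyl halide).
pendant –CH=CH2: C=C double bond → alkene.
–OH on an sp³ carbon → alcohol (secondary).
–C(=O)– with carbon on both sides → ketone.
C≡C triple bond → alkyne.
pendant –CH=CH2: C=C double bond → alkene.
pendant –CHO: carbonyl C bonded to C and H → aldehyde.
pendant –C6H5: benzene ring → arene.
para-disubstituted benzene ring → arene.
C–O–C with sp³ carbons on both sides and no adjacent C=O → ether.
pendant –CH2SH → thiol.
pendant –CH=CH2: C=C double bond → alkene.
C–S–C linkage → sulfide (thioether).
–C≡N: carbon triple-bonded to nitrogen → nitrile.
Alkene appears at: CH(CH=CH2), CH(CH=CH2), CH(CH=CH2) → 3.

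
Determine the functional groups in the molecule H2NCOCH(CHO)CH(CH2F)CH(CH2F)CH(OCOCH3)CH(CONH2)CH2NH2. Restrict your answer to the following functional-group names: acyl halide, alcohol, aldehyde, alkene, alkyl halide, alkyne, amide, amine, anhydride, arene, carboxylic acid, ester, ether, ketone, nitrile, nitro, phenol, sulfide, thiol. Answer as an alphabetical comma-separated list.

Taking each segment in turn:
  H2NCO: –C(=O)NH2: carbonyl C bonded to C and to N → amide (the N is not a separate amine).
  CH(CHO): pendant –CHO: carbonyl C bonded to C and H → aldehyde.
  CH(CH2F): pendant –CH2X: halogen on sp³ carbon → alkyl halide.
  CH(CH2F): pendant –CH2X: halogen on sp³ carbon → alkyl halide.
  CH(OCOCH3): pendant –OC(=O)CH3: an acyloxy group → ester.
  CH(CONH2): pendant –CONH2: carbonyl C bonded to C and N → amide.
  CH2NH2: –NH2 on an sp³ carbon with no adjacent C=O → amine.

aldehyde, alkyl halide, amide, amine, ester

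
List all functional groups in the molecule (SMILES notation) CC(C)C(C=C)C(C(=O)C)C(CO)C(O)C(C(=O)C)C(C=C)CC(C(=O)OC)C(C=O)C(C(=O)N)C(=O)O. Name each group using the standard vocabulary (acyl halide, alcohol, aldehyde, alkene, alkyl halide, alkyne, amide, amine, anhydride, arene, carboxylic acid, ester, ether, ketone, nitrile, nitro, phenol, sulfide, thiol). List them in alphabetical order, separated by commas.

alcohol, aldehyde, alkene, amide, carboxylic acid, ester, ketone

Reading the structure from left to right:
  CH(CH=CH2): pendant –CH=CH2: C=C double bond → alkene.
  CH(COCH3): pendant –COCH3: carbonyl C bonded to two carbons → ketone.
  CH(CH2OH): pendant –CH2OH on an sp³ backbone C → alcohol.
  CH(OH): –OH on an sp³ carbon → alcohol (secondary).
  CH(COCH3): pendant –COCH3: carbonyl C bonded to two carbons → ketone.
  CH(CH=CH2): pendant –CH=CH2: C=C double bond → alkene.
  CH(COOCH3): pendant –COOCH3: carbonyl C bonded to C and –OCH3 → ester.
  CH(CHO): pendant –CHO: carbonyl C bonded to C and H → aldehyde.
  CH(CONH2): pendant –CONH2: carbonyl C bonded to C and N → amide.
  COOH: –COOH: carbonyl C bonded to –OH and C → carboxylic acid (the –OH is not a separate alcohol).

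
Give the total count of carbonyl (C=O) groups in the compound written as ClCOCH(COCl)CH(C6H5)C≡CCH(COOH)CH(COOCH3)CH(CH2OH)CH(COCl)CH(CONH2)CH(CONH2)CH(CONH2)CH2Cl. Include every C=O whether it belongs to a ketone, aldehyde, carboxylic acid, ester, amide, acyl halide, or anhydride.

8

ClCO: acyl halide, 1 C=O (running total 1).
CH(COCl): acyl halide, 1 C=O (running total 2).
CH(COOH): carboxylic acid, 1 C=O (running total 3).
CH(COOCH3): ester, 1 C=O (running total 4).
CH(COCl): acyl halide, 1 C=O (running total 5).
CH(CONH2): amide, 1 C=O (running total 6).
CH(CONH2): amide, 1 C=O (running total 7).
CH(CONH2): amide, 1 C=O (running total 8).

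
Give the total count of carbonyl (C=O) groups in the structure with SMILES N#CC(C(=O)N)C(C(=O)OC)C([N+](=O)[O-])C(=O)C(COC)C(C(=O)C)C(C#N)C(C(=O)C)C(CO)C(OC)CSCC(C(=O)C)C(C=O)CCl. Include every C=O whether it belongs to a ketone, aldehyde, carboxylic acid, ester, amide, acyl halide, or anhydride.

7

CH(CONH2): amide, 1 C=O (running total 1).
CH(COOCH3): ester, 1 C=O (running total 2).
CO: ketone, 1 C=O (running total 3).
CH(COCH3): ketone, 1 C=O (running total 4).
CH(COCH3): ketone, 1 C=O (running total 5).
CH(COCH3): ketone, 1 C=O (running total 6).
CH(CHO): aldehyde, 1 C=O (running total 7).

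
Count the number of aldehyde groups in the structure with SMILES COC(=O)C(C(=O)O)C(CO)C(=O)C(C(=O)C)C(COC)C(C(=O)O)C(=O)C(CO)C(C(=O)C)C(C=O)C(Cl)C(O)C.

Working along the chain:
  CH3OOC: CH3O–C(=O)–: carbonyl C bonded to C and to –OCH3 → ester (not ketone + ether).
  CH(COOH): pendant –COOH: carbonyl C bonded to C and –OH → carboxylic acid.
  CH(CH2OH): pendant –CH2OH on an sp³ backbone C → alcohol.
  CO: –C(=O)– with carbon on both sides → ketone.
  CH(COCH3): pendant –COCH3: carbonyl C bonded to two carbons → ketone.
  CH(CH2OCH3): pendant –CH2OCH3: C–O–C linkage → ether.
  CH(COOH): pendant –COOH: carbonyl C bonded to C and –OH → carboxylic acid.
  CO: –C(=O)– with carbon on both sides → ketone.
  CH(CH2OH): pendant –CH2OH on an sp³ backbone C → alcohol.
  CH(COCH3): pendant –COCH3: carbonyl C bonded to two carbons → ketone.
  CH(CHO): pendant –CHO: carbonyl C bonded to C and H → aldehyde.
  CH(Cl): halogen on an sp³ carbon → alkyl halide.
  CH(OH): –OH on an sp³ carbon → alcohol (secondary).
Aldehyde appears at: CH(CHO) → 1.

1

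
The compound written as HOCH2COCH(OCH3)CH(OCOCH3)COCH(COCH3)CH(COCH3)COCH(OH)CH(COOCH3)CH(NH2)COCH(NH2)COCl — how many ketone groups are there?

HO– on an sp³ carbon → alcohol.
–C(=O)– with carbon on both sides → ketone.
pendant –OCH3: C–O–C with sp³ C, no adjacent C=O → ether.
pendant –OC(=O)CH3: an acyloxy group → ester.
–C(=O)– with carbon on both sides → ketone.
pendant –COCH3: carbonyl C bonded to two carbons → ketone.
pendant –COCH3: carbonyl C bonded to two carbons → ketone.
–C(=O)– with carbon on both sides → ketone.
–OH on an sp³ carbon → alcohol (secondary).
pendant –COOCH3: carbonyl C bonded to C and –OCH3 → ester.
–NH2 on an sp³ carbon with no adjacent C=O → amine.
–C(=O)– with carbon on both sides → ketone.
–NH2 on an sp³ carbon with no adjacent C=O → amine.
–C(=O)Cl: carbonyl C bonded to C and to a halogen → acyl halide (not alkyl halide).
Ketone appears at: CO, CO, CH(COCH3), CH(COCH3), CO, CO → 6.

6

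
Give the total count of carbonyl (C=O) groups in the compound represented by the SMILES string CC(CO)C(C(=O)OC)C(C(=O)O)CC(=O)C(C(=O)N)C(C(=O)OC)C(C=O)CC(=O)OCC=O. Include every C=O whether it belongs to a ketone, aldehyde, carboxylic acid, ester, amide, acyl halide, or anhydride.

CH(COOCH3): ester, 1 C=O (running total 1).
CH(COOH): carboxylic acid, 1 C=O (running total 2).
CO: ketone, 1 C=O (running total 3).
CH(CONH2): amide, 1 C=O (running total 4).
CH(COOCH3): ester, 1 C=O (running total 5).
CH(CHO): aldehyde, 1 C=O (running total 6).
CH2COOCH2: ester, 1 C=O (running total 7).
CHO: aldehyde, 1 C=O (running total 8).

8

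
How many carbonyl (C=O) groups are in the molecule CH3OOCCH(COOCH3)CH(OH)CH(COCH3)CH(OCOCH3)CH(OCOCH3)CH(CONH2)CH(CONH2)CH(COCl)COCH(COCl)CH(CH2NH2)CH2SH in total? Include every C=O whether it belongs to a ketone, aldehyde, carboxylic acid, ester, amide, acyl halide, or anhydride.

10

CH3OOC: ester, 1 C=O (running total 1).
CH(COOCH3): ester, 1 C=O (running total 2).
CH(COCH3): ketone, 1 C=O (running total 3).
CH(OCOCH3): ester, 1 C=O (running total 4).
CH(OCOCH3): ester, 1 C=O (running total 5).
CH(CONH2): amide, 1 C=O (running total 6).
CH(CONH2): amide, 1 C=O (running total 7).
CH(COCl): acyl halide, 1 C=O (running total 8).
CO: ketone, 1 C=O (running total 9).
CH(COCl): acyl halide, 1 C=O (running total 10).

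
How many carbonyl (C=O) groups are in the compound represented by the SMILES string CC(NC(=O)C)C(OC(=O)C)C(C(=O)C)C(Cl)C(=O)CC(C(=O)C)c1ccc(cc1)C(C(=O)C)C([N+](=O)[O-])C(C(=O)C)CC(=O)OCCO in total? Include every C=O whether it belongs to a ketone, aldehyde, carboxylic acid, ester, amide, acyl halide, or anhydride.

CH(NHCOCH3): amide, 1 C=O (running total 1).
CH(OCOCH3): ester, 1 C=O (running total 2).
CH(COCH3): ketone, 1 C=O (running total 3).
CO: ketone, 1 C=O (running total 4).
CH(COCH3): ketone, 1 C=O (running total 5).
CH(COCH3): ketone, 1 C=O (running total 6).
CH(COCH3): ketone, 1 C=O (running total 7).
CH2COOCH2: ester, 1 C=O (running total 8).

8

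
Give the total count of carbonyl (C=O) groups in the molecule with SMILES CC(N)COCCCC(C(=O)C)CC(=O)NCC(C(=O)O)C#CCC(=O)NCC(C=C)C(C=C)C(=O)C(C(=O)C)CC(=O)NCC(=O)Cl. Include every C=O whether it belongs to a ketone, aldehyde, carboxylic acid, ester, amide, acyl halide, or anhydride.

8

CH(COCH3): ketone, 1 C=O (running total 1).
CH2CONHCH2: amide, 1 C=O (running total 2).
CH(COOH): carboxylic acid, 1 C=O (running total 3).
CH2CONHCH2: amide, 1 C=O (running total 4).
CO: ketone, 1 C=O (running total 5).
CH(COCH3): ketone, 1 C=O (running total 6).
CH2CONHCH2: amide, 1 C=O (running total 7).
COCl: acyl halide, 1 C=O (running total 8).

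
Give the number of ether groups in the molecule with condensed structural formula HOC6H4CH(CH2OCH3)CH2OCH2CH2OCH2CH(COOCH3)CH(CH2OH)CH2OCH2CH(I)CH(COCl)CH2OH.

Reading the structure from left to right:
  HOC6H4: –OH attached directly to an aromatic ring → phenol (not alcohol); the ring itself is an arene.
  CH(CH2OCH3): pendant –CH2OCH3: C–O–C linkage → ether.
  CH2OCH2: C–O–C with sp³ carbons on both sides and no adjacent C=O → ether.
  CH2OCH2: C–O–C with sp³ carbons on both sides and no adjacent C=O → ether.
  CH(COOCH3): pendant –COOCH3: carbonyl C bonded to C and –OCH3 → ester.
  CH(CH2OH): pendant –CH2OH on an sp³ backbone C → alcohol.
  CH2OCH2: C–O–C with sp³ carbons on both sides and no adjacent C=O → ether.
  CH(I): halogen on an sp³ carbon → alkyl halide.
  CH(COCl): pendant –C(=O)X: carbonyl C bonded to C and halogen → acyl halide.
  CH2OH: –OH on an sp³ carbon → alcohol.
Ether appears at: CH(CH2OCH3), CH2OCH2, CH2OCH2, CH2OCH2 → 4.

4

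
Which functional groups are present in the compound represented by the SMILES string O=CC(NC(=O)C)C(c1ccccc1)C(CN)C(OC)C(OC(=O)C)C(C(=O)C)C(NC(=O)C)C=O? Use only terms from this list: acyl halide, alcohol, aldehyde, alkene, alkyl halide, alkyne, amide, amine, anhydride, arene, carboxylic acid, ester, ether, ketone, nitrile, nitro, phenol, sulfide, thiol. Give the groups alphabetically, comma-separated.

aldehyde, amide, amine, arene, ester, ether, ketone

Taking each segment in turn:
  OHC: terminal –CHO: carbonyl C bonded to H and C → aldehyde.
  CH(NHCOCH3): pendant –NHC(=O)CH3: N bonded to a carbonyl → amide (not amine).
  CH(C6H5): pendant –C6H5: benzene ring → arene.
  CH(CH2NH2): pendant –CH2NH2: N on sp³ C, no adjacent C=O → amine.
  CH(OCH3): pendant –OCH3: C–O–C with sp³ C, no adjacent C=O → ether.
  CH(OCOCH3): pendant –OC(=O)CH3: an acyloxy group → ester.
  CH(COCH3): pendant –COCH3: carbonyl C bonded to two carbons → ketone.
  CH(NHCOCH3): pendant –NHC(=O)CH3: N bonded to a carbonyl → amide (not amine).
  CHO: terminal –CHO: carbonyl C bonded to H and C → aldehyde.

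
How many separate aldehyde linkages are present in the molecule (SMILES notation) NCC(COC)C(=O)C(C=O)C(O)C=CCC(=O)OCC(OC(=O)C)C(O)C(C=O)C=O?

Working along the chain:
  H2NCH2: –NH2 on an sp³ carbon with no adjacent C=O → amine.
  CH(CH2OCH3): pendant –CH2OCH3: C–O–C linkage → ether.
  CO: –C(=O)– with carbon on both sides → ketone.
  CH(CHO): pendant –CHO: carbonyl C bonded to C and H → aldehyde.
  CH(OH): –OH on an sp³ carbon → alcohol (secondary).
  CH=CH: C=C double bond → alkene.
  CH2COOCH2: –C(=O)–O–C with C on the carbonyl side → ester.
  CH(OCOCH3): pendant –OC(=O)CH3: an acyloxy group → ester.
  CH(OH): –OH on an sp³ carbon → alcohol (secondary).
  CH(CHO): pendant –CHO: carbonyl C bonded to C and H → aldehyde.
  CHO: terminal –CHO: carbonyl C bonded to H and C → aldehyde.
Aldehyde appears at: CH(CHO), CH(CHO), CHO → 3.

3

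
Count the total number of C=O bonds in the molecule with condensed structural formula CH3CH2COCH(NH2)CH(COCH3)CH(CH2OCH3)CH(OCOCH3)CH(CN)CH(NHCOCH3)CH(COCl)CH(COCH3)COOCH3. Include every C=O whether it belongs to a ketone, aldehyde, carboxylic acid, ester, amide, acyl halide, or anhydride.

7

CO: ketone, 1 C=O (running total 1).
CH(COCH3): ketone, 1 C=O (running total 2).
CH(OCOCH3): ester, 1 C=O (running total 3).
CH(NHCOCH3): amide, 1 C=O (running total 4).
CH(COCl): acyl halide, 1 C=O (running total 5).
CH(COCH3): ketone, 1 C=O (running total 6).
COOCH3: ester, 1 C=O (running total 7).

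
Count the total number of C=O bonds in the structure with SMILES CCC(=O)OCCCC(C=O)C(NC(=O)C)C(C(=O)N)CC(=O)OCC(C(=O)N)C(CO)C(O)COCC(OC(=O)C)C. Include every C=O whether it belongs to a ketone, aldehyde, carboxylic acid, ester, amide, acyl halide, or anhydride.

7

CH2COOCH2: ester, 1 C=O (running total 1).
CH(CHO): aldehyde, 1 C=O (running total 2).
CH(NHCOCH3): amide, 1 C=O (running total 3).
CH(CONH2): amide, 1 C=O (running total 4).
CH2COOCH2: ester, 1 C=O (running total 5).
CH(CONH2): amide, 1 C=O (running total 6).
CH(OCOCH3): ester, 1 C=O (running total 7).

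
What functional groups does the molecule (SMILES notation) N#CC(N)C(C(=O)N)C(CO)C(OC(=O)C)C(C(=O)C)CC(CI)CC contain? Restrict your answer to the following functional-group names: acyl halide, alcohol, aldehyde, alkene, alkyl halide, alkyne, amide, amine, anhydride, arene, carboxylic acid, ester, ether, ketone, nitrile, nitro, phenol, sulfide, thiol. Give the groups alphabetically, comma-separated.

alcohol, alkyl halide, amide, amine, ester, ketone, nitrile

Taking each segment in turn:
  N≡C: N≡C–: carbon triple-bonded to nitrogen → nitrile.
  CH(NH2): –NH2 on an sp³ carbon with no adjacent C=O → amine.
  CH(CONH2): pendant –CONH2: carbonyl C bonded to C and N → amide.
  CH(CH2OH): pendant –CH2OH on an sp³ backbone C → alcohol.
  CH(OCOCH3): pendant –OC(=O)CH3: an acyloxy group → ester.
  CH(COCH3): pendant –COCH3: carbonyl C bonded to two carbons → ketone.
  CH(CH2I): pendant –CH2X: halogen on sp³ carbon → alkyl halide.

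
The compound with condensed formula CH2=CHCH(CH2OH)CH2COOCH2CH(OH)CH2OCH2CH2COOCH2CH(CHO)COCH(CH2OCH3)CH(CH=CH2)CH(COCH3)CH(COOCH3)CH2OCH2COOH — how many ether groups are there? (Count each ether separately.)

C=C double bond → alkene.
pendant –CH2OH on an sp³ backbone C → alcohol.
–C(=O)–O–C with C on the carbonyl side → ester.
–OH on an sp³ carbon → alcohol (secondary).
C–O–C with sp³ carbons on both sides and no adjacent C=O → ether.
–C(=O)–O–C with C on the carbonyl side → ester.
pendant –CHO: carbonyl C bonded to C and H → aldehyde.
–C(=O)– with carbon on both sides → ketone.
pendant –CH2OCH3: C–O–C linkage → ether.
pendant –CH=CH2: C=C double bond → alkene.
pendant –COCH3: carbonyl C bonded to two carbons → ketone.
pendant –COOCH3: carbonyl C bonded to C and –OCH3 → ester.
C–O–C with sp³ carbons on both sides and no adjacent C=O → ether.
–COOH: carbonyl C bonded to –OH and C → carboxylic acid (the –OH is not a separate alcohol).
Ether appears at: CH2OCH2, CH(CH2OCH3), CH2OCH2 → 3.

3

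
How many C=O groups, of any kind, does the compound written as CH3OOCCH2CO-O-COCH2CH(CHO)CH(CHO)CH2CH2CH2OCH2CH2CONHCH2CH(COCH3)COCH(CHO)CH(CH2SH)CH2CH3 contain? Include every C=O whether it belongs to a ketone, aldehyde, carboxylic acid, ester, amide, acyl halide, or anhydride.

CH3OOC: ester, 1 C=O (running total 1).
CH2CO-O-COCH2: anhydride, 2 C=O (running total 3).
CH(CHO): aldehyde, 1 C=O (running total 4).
CH(CHO): aldehyde, 1 C=O (running total 5).
CH2CONHCH2: amide, 1 C=O (running total 6).
CH(COCH3): ketone, 1 C=O (running total 7).
CO: ketone, 1 C=O (running total 8).
CH(CHO): aldehyde, 1 C=O (running total 9).

9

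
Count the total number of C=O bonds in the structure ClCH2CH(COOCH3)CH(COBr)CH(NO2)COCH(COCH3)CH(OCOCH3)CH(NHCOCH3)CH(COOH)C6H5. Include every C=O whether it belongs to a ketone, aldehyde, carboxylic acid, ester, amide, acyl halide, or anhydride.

CH(COOCH3): ester, 1 C=O (running total 1).
CH(COBr): acyl halide, 1 C=O (running total 2).
CO: ketone, 1 C=O (running total 3).
CH(COCH3): ketone, 1 C=O (running total 4).
CH(OCOCH3): ester, 1 C=O (running total 5).
CH(NHCOCH3): amide, 1 C=O (running total 6).
CH(COOH): carboxylic acid, 1 C=O (running total 7).

7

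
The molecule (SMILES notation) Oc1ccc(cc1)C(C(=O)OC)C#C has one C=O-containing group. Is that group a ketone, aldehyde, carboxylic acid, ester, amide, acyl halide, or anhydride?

ester

The carbonyl is in the CH(COOCH3) segment: pendant –COOCH3: carbonyl C bonded to C and –OCH3 → ester.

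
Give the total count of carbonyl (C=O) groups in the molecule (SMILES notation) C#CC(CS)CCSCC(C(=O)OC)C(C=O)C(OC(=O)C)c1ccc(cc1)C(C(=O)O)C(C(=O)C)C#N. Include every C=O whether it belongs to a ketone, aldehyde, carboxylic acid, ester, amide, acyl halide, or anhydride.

CH(COOCH3): ester, 1 C=O (running total 1).
CH(CHO): aldehyde, 1 C=O (running total 2).
CH(OCOCH3): ester, 1 C=O (running total 3).
CH(COOH): carboxylic acid, 1 C=O (running total 4).
CH(COCH3): ketone, 1 C=O (running total 5).

5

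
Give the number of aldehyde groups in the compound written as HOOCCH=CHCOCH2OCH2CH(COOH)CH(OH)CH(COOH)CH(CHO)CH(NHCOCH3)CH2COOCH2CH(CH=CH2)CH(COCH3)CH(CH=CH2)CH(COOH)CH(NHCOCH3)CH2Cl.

–COOH: carbonyl C bonded to –OH and C → carboxylic acid (the –OH is not a separate alcohol).
C=C double bond → alkene.
–C(=O)– with carbon on both sides → ketone.
C–O–C with sp³ carbons on both sides and no adjacent C=O → ether.
pendant –COOH: carbonyl C bonded to C and –OH → carboxylic acid.
–OH on an sp³ carbon → alcohol (secondary).
pendant –COOH: carbonyl C bonded to C and –OH → carboxylic acid.
pendant –CHO: carbonyl C bonded to C and H → aldehyde.
pendant –NHC(=O)CH3: N bonded to a carbonyl → amide (not amine).
–C(=O)–O–C with C on the carbonyl side → ester.
pendant –CH=CH2: C=C double bond → alkene.
pendant –COCH3: carbonyl C bonded to two carbons → ketone.
pendant –CH=CH2: C=C double bond → alkene.
pendant –COOH: carbonyl C bonded to C and –OH → carboxylic acid.
pendant –NHC(=O)CH3: N bonded to a carbonyl → amide (not amine).
halogen on an sp³ carbon → alkyl halide.
Aldehyde appears at: CH(CHO) → 1.

1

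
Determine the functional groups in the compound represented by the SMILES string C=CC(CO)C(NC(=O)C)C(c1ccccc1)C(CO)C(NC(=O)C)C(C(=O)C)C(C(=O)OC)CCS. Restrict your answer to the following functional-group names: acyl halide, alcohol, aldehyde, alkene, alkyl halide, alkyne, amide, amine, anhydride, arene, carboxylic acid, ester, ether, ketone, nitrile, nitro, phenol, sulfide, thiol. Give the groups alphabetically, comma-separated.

Taking each segment in turn:
  CH2=CH: C=C double bond → alkene.
  CH(CH2OH): pendant –CH2OH on an sp³ backbone C → alcohol.
  CH(NHCOCH3): pendant –NHC(=O)CH3: N bonded to a carbonyl → amide (not amine).
  CH(C6H5): pendant –C6H5: benzene ring → arene.
  CH(CH2OH): pendant –CH2OH on an sp³ backbone C → alcohol.
  CH(NHCOCH3): pendant –NHC(=O)CH3: N bonded to a carbonyl → amide (not amine).
  CH(COCH3): pendant –COCH3: carbonyl C bonded to two carbons → ketone.
  CH(COOCH3): pendant –COOCH3: carbonyl C bonded to C and –OCH3 → ester.
  CH2SH: –SH on an sp³ carbon → thiol.

alcohol, alkene, amide, arene, ester, ketone, thiol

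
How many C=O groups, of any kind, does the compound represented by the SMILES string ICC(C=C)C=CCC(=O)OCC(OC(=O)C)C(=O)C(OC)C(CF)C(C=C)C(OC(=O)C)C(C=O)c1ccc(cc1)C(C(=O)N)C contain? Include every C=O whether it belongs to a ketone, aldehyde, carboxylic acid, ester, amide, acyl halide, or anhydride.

CH2COOCH2: ester, 1 C=O (running total 1).
CH(OCOCH3): ester, 1 C=O (running total 2).
CO: ketone, 1 C=O (running total 3).
CH(OCOCH3): ester, 1 C=O (running total 4).
CH(CHO): aldehyde, 1 C=O (running total 5).
CH(CONH2): amide, 1 C=O (running total 6).

6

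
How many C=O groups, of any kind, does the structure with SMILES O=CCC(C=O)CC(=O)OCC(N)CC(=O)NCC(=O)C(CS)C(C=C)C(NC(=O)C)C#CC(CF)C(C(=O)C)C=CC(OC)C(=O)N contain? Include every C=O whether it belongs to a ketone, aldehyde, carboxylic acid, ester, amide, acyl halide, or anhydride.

8

OHC: aldehyde, 1 C=O (running total 1).
CH(CHO): aldehyde, 1 C=O (running total 2).
CH2COOCH2: ester, 1 C=O (running total 3).
CH2CONHCH2: amide, 1 C=O (running total 4).
CO: ketone, 1 C=O (running total 5).
CH(NHCOCH3): amide, 1 C=O (running total 6).
CH(COCH3): ketone, 1 C=O (running total 7).
CONH2: amide, 1 C=O (running total 8).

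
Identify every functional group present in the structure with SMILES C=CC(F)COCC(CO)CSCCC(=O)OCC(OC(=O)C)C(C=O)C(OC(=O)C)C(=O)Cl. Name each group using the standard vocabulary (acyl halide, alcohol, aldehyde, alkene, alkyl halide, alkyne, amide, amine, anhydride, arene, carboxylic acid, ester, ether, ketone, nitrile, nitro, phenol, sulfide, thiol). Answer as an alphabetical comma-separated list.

acyl halide, alcohol, aldehyde, alkene, alkyl halide, ester, ether, sulfide

Reading the structure from left to right:
  CH2=CH: C=C double bond → alkene.
  CH(F): halogen on an sp³ carbon → alkyl halide.
  CH2OCH2: C–O–C with sp³ carbons on both sides and no adjacent C=O → ether.
  CH(CH2OH): pendant –CH2OH on an sp³ backbone C → alcohol.
  CH2SCH2: C–S–C linkage → sulfide (thioether).
  CH2COOCH2: –C(=O)–O–C with C on the carbonyl side → ester.
  CH(OCOCH3): pendant –OC(=O)CH3: an acyloxy group → ester.
  CH(CHO): pendant –CHO: carbonyl C bonded to C and H → aldehyde.
  CH(OCOCH3): pendant –OC(=O)CH3: an acyloxy group → ester.
  COCl: –C(=O)Cl: carbonyl C bonded to C and to a halogen → acyl halide (not alkyl halide).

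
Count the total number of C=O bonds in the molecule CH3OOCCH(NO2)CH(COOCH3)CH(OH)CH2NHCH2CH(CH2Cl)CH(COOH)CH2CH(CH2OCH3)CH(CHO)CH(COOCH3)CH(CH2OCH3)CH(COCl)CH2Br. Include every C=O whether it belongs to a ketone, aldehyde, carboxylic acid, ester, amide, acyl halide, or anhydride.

CH3OOC: ester, 1 C=O (running total 1).
CH(COOCH3): ester, 1 C=O (running total 2).
CH(COOH): carboxylic acid, 1 C=O (running total 3).
CH(CHO): aldehyde, 1 C=O (running total 4).
CH(COOCH3): ester, 1 C=O (running total 5).
CH(COCl): acyl halide, 1 C=O (running total 6).

6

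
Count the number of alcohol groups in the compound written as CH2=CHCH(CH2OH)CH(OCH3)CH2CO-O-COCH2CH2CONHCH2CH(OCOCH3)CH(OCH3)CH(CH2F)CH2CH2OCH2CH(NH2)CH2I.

1

Taking each segment in turn:
  CH2=CH: C=C double bond → alkene.
  CH(CH2OH): pendant –CH2OH on an sp³ backbone C → alcohol.
  CH(OCH3): pendant –OCH3: C–O–C with sp³ C, no adjacent C=O → ether.
  CH2CO-O-COCH2: two acyl groups sharing one oxygen, –C(=O)–O–C(=O)– → anhydride.
  CH2CONHCH2: –C(=O)–N– linkage → amide (the N is not an amine).
  CH(OCOCH3): pendant –OC(=O)CH3: an acyloxy group → ester.
  CH(OCH3): pendant –OCH3: C–O–C with sp³ C, no adjacent C=O → ether.
  CH(CH2F): pendant –CH2X: halogen on sp³ carbon → alkyl halide.
  CH2OCH2: C–O–C with sp³ carbons on both sides and no adjacent C=O → ether.
  CH(NH2): –NH2 on an sp³ carbon with no adjacent C=O → amine.
  CH2I: halogen on an sp³ carbon → alkyl halide.
Alcohol appears at: CH(CH2OH) → 1.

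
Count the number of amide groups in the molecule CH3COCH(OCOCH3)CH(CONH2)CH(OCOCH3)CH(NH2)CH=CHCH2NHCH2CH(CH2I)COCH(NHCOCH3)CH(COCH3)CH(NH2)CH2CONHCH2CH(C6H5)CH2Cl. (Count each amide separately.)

3

–C(=O)– with carbon on both sides → ketone.
pendant –OC(=O)CH3: an acyloxy group → ester.
pendant –CONH2: carbonyl C bonded to C and N → amide.
pendant –OC(=O)CH3: an acyloxy group → ester.
–NH2 on an sp³ carbon with no adjacent C=O → amine.
C=C double bond → alkene.
C–N–C with sp³ carbons and no adjacent C=O → amine (secondary).
pendant –CH2X: halogen on sp³ carbon → alkyl halide.
–C(=O)– with carbon on both sides → ketone.
pendant –NHC(=O)CH3: N bonded to a carbonyl → amide (not amine).
pendant –COCH3: carbonyl C bonded to two carbons → ketone.
–NH2 on an sp³ carbon with no adjacent C=O → amine.
–C(=O)–N– linkage → amide (the N is not an amine).
pendant –C6H5: benzene ring → arene.
halogen on an sp³ carbon → alkyl halide.
Amide appears at: CH(CONH2), CH(NHCOCH3), CH2CONHCH2 → 3.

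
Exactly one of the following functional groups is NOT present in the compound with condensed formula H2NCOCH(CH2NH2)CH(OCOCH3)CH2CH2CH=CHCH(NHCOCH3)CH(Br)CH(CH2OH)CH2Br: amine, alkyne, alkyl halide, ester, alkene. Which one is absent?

amine: present (CH(CH2NH2) — pendant –CH2NH2: N on sp³ C, no adjacent C=O → amine).
alkyl halide: present (CH(Br) — halogen on an sp³ carbon → alkyl halide).
ester: present (CH(OCOCH3) — pendant –OC(=O)CH3: an acyloxy group → ester).
alkene: present (CH=CH — C=C double bond → alkene).
alkyne: no segment matches this pattern.

alkyne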